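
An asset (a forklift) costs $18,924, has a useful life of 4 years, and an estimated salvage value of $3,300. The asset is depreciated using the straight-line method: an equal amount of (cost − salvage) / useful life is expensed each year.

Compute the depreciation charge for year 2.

$3,906

Depreciable base = $18,924 − $3,300 = $15,624.
Annual expense = $15,624 / 4 = $3,906.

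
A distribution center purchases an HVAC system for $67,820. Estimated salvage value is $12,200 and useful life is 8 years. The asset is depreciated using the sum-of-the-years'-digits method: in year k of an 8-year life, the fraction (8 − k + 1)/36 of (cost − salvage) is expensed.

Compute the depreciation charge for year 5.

Depreciable base = $67,820 − $12,200 = $55,620.
Sum of the years' digits = 8+7+6+5+4+3+2+1 = 36.
Year 1: $55,620 × 8/36 = $12,360. Book value $55,460.
Year 2: $55,620 × 7/36 = $10,815. Book value $44,645.
Year 3: $55,620 × 6/36 = $9,270. Book value $35,375.
Year 4: $55,620 × 5/36 = $7,725. Book value $27,650.
Year 5: $55,620 × 4/36 = $6,180. Book value $21,470.

$6,180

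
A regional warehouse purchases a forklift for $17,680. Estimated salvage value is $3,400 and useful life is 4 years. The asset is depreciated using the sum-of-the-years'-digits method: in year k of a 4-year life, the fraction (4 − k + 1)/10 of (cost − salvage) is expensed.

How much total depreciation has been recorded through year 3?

$12,852

Depreciable base = $17,680 − $3,400 = $14,280.
Sum of the years' digits = 4+3+2+1 = 10.
Year 1: $14,280 × 4/10 = $5,712. Book value $11,968.
Year 2: $14,280 × 3/10 = $4,284. Book value $7,684.
Year 3: $14,280 × 2/10 = $2,856. Book value $4,828.
Accumulated through year 3 = $17,680 − $4,828 = $12,852.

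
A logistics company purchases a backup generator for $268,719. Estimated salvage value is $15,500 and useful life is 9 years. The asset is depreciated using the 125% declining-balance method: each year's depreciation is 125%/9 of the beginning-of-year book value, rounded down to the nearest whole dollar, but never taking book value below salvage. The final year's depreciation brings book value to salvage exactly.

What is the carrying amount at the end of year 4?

Depreciable base = $268,719 − $15,500 = $253,219.
Year 1: ⌊$268,719 × 125%/9⌋ = $37,322. Book value $231,397.
Year 2: ⌊$231,397 × 125%/9⌋ = $32,138. Book value $199,259.
Year 3: ⌊$199,259 × 125%/9⌋ = $27,674. Book value $171,585.
Year 4: ⌊$171,585 × 125%/9⌋ = $23,831. Book value $147,754.

$147,754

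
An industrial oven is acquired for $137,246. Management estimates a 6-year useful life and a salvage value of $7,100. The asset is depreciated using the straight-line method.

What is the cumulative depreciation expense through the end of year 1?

$21,691

Depreciable base = $137,246 − $7,100 = $130,146.
Annual expense = $130,146 / 6 = $21,691.
End of year 1: book value $115,555.
Accumulated through year 1 = $137,246 − $115,555 = $21,691.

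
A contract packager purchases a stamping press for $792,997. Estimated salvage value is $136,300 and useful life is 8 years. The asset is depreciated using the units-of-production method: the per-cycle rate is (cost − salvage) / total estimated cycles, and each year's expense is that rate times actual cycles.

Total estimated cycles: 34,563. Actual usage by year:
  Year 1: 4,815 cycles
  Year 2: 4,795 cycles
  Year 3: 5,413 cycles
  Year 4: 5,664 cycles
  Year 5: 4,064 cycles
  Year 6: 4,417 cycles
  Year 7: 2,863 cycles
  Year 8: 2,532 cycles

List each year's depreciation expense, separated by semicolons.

Depreciable base = $792,997 − $136,300 = $656,697.
Rate = $656,697 / 34,563 cycles = $19 per cycle.
Year 1: 4,815 × $19 = $91,485. Book value $701,512.
Year 2: 4,795 × $19 = $91,105. Book value $610,407.
Year 3: 5,413 × $19 = $102,847. Book value $507,560.
Year 4: 5,664 × $19 = $107,616. Book value $399,944.
Year 5: 4,064 × $19 = $77,216. Book value $322,728.
Year 6: 4,417 × $19 = $83,923. Book value $238,805.
Year 7: 2,863 × $19 = $54,397. Book value $184,408.
Year 8: 2,532 × $19 = $48,108. Book value $136,300.

$91,485; $91,105; $102,847; $107,616; $77,216; $83,923; $54,397; $48,108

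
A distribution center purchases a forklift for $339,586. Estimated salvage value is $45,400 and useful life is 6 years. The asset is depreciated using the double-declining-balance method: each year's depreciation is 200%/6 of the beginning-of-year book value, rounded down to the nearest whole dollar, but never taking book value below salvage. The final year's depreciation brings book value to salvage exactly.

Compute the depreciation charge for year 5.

Depreciable base = $339,586 − $45,400 = $294,186.
Year 1: ⌊$339,586 × 200%/6⌋ = $113,195. Book value $226,391.
Year 2: ⌊$226,391 × 200%/6⌋ = $75,463. Book value $150,928.
Year 3: ⌊$150,928 × 200%/6⌋ = $50,309. Book value $100,619.
Year 4: ⌊$100,619 × 200%/6⌋ = $33,539. Book value $67,080.
Year 5: ⌊$67,080 × 200%/6⌋ = $22,360, capped at $21,680. Book value $45,400.

$21,680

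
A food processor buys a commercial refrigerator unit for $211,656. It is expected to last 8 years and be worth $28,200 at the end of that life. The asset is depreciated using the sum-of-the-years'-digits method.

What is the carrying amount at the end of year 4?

Depreciable base = $211,656 − $28,200 = $183,456.
Sum of the years' digits = 8+7+6+5+4+3+2+1 = 36.
Year 1: $183,456 × 8/36 = $40,768. Book value $170,888.
Year 2: $183,456 × 7/36 = $35,672. Book value $135,216.
Year 3: $183,456 × 6/36 = $30,576. Book value $104,640.
Year 4: $183,456 × 5/36 = $25,480. Book value $79,160.

$79,160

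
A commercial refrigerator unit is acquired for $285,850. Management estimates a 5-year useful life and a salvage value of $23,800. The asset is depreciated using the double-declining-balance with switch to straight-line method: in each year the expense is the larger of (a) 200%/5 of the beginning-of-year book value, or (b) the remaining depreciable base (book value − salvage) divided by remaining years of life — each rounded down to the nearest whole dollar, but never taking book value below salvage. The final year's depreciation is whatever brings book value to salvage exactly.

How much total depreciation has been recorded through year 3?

$224,106

Depreciable base = $285,850 − $23,800 = $262,050.
Year 1: DB = ⌊$285,850 × 200%/5⌋ = $114,340; SL = ⌊$262,050/5⌋ = $52,410 → take DB $114,340. Book value $171,510.
Year 2: DB = ⌊$171,510 × 200%/5⌋ = $68,604; SL = ⌊$147,710/4⌋ = $36,927 → take DB $68,604. Book value $102,906.
Year 3: DB = ⌊$102,906 × 200%/5⌋ = $41,162; SL = ⌊$79,106/3⌋ = $26,368 → take DB $41,162. Book value $61,744.
Accumulated through year 3 = $285,850 − $61,744 = $224,106.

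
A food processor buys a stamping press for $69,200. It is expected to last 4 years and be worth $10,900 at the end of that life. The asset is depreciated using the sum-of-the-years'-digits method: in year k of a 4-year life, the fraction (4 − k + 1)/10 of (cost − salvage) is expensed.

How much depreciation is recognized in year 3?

Depreciable base = $69,200 − $10,900 = $58,300.
Sum of the years' digits = 4+3+2+1 = 10.
Year 1: $58,300 × 4/10 = $23,320. Book value $45,880.
Year 2: $58,300 × 3/10 = $17,490. Book value $28,390.
Year 3: $58,300 × 2/10 = $11,660. Book value $16,730.

$11,660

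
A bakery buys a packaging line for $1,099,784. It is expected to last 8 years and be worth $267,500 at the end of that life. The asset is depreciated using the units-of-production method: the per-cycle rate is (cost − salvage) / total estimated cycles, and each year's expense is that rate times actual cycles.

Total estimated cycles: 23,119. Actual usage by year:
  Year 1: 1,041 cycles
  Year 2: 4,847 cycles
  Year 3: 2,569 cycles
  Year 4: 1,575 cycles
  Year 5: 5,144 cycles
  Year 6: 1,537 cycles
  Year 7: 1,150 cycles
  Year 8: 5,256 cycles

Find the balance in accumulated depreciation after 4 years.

Depreciable base = $1,099,784 − $267,500 = $832,284.
Rate = $832,284 / 23,119 cycles = $36 per cycle.
Year 1: 1,041 × $36 = $37,476. Book value $1,062,308.
Year 2: 4,847 × $36 = $174,492. Book value $887,816.
Year 3: 2,569 × $36 = $92,484. Book value $795,332.
Year 4: 1,575 × $36 = $56,700. Book value $738,632.
Accumulated through year 4 = $1,099,784 − $738,632 = $361,152.

$361,152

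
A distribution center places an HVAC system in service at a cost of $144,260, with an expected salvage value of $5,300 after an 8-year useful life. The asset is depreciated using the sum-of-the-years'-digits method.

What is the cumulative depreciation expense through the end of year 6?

Depreciable base = $144,260 − $5,300 = $138,960.
Sum of the years' digits = 8+7+6+5+4+3+2+1 = 36.
Year 1: $138,960 × 8/36 = $30,880. Book value $113,380.
Year 2: $138,960 × 7/36 = $27,020. Book value $86,360.
Year 3: $138,960 × 6/36 = $23,160. Book value $63,200.
Year 4: $138,960 × 5/36 = $19,300. Book value $43,900.
Year 5: $138,960 × 4/36 = $15,440. Book value $28,460.
Year 6: $138,960 × 3/36 = $11,580. Book value $16,880.
Accumulated through year 6 = $144,260 − $16,880 = $127,380.

$127,380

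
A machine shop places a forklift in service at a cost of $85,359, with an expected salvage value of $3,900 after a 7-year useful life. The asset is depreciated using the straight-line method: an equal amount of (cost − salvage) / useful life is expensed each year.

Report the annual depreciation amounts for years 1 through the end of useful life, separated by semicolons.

$11,637; $11,637; $11,637; $11,637; $11,637; $11,637; $11,637

Depreciable base = $85,359 − $3,900 = $81,459.
Annual expense = $81,459 / 7 = $11,637.
End of year 1: book value $73,722.
End of year 2: book value $62,085.
End of year 3: book value $50,448.
End of year 4: book value $38,811.
End of year 5: book value $27,174.
End of year 6: book value $15,537.
End of year 7: book value $3,900.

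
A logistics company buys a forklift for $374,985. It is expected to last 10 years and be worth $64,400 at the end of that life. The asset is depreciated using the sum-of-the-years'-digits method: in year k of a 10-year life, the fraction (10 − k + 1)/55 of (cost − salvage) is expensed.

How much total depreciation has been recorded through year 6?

$254,115

Depreciable base = $374,985 − $64,400 = $310,585.
Sum of the years' digits = 10+9+8+7+6+5+4+3+2+1 = 55.
Year 1: $310,585 × 10/55 = $56,470. Book value $318,515.
Year 2: $310,585 × 9/55 = $50,823. Book value $267,692.
Year 3: $310,585 × 8/55 = $45,176. Book value $222,516.
Year 4: $310,585 × 7/55 = $39,529. Book value $182,987.
Year 5: $310,585 × 6/55 = $33,882. Book value $149,105.
Year 6: $310,585 × 5/55 = $28,235. Book value $120,870.
Accumulated through year 6 = $374,985 − $120,870 = $254,115.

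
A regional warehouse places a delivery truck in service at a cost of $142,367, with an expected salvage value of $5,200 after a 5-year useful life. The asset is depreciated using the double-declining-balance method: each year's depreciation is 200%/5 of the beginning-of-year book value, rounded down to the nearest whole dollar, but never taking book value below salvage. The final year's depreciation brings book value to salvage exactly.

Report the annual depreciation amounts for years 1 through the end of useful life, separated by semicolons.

$56,946; $34,168; $20,501; $12,300; $13,252

Depreciable base = $142,367 − $5,200 = $137,167.
Year 1: ⌊$142,367 × 200%/5⌋ = $56,946. Book value $85,421.
Year 2: ⌊$85,421 × 200%/5⌋ = $34,168. Book value $51,253.
Year 3: ⌊$51,253 × 200%/5⌋ = $20,501. Book value $30,752.
Year 4: ⌊$30,752 × 200%/5⌋ = $12,300. Book value $18,452.
Year 5 (final): $18,452 − $5,200 = $13,252. Book value $5,200.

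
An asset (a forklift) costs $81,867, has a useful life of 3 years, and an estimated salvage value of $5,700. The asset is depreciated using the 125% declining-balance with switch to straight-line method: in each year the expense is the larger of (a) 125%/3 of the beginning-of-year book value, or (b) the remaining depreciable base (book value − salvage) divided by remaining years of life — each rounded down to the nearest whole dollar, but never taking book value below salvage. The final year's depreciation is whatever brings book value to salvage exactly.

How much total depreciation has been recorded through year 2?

$55,139

Depreciable base = $81,867 − $5,700 = $76,167.
Year 1: DB = ⌊$81,867 × 125%/3⌋ = $34,111; SL = ⌊$76,167/3⌋ = $25,389 → take DB $34,111. Book value $47,756.
Year 2: DB = ⌊$47,756 × 125%/3⌋ = $19,898; SL = ⌊$42,056/2⌋ = $21,028 → take SL $21,028. Book value $26,728.
Accumulated through year 2 = $81,867 − $26,728 = $55,139.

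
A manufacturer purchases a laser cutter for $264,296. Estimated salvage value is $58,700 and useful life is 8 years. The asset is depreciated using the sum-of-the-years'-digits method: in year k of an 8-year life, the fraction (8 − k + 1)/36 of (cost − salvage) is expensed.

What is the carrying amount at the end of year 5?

$92,966

Depreciable base = $264,296 − $58,700 = $205,596.
Sum of the years' digits = 8+7+6+5+4+3+2+1 = 36.
Year 1: $205,596 × 8/36 = $45,688. Book value $218,608.
Year 2: $205,596 × 7/36 = $39,977. Book value $178,631.
Year 3: $205,596 × 6/36 = $34,266. Book value $144,365.
Year 4: $205,596 × 5/36 = $28,555. Book value $115,810.
Year 5: $205,596 × 4/36 = $22,844. Book value $92,966.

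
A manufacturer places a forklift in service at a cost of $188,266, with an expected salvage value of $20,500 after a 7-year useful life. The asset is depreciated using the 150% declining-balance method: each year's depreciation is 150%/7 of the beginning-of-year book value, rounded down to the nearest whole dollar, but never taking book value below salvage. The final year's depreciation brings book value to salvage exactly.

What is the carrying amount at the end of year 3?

$91,321

Depreciable base = $188,266 − $20,500 = $167,766.
Year 1: ⌊$188,266 × 150%/7⌋ = $40,342. Book value $147,924.
Year 2: ⌊$147,924 × 150%/7⌋ = $31,698. Book value $116,226.
Year 3: ⌊$116,226 × 150%/7⌋ = $24,905. Book value $91,321.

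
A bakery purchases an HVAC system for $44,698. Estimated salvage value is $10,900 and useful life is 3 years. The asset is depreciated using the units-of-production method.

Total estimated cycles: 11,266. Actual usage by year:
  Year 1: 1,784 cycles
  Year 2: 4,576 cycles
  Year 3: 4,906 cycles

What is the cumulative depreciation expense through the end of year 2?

$19,080

Depreciable base = $44,698 − $10,900 = $33,798.
Rate = $33,798 / 11,266 cycles = $3 per cycle.
Year 1: 1,784 × $3 = $5,352. Book value $39,346.
Year 2: 4,576 × $3 = $13,728. Book value $25,618.
Accumulated through year 2 = $44,698 − $25,618 = $19,080.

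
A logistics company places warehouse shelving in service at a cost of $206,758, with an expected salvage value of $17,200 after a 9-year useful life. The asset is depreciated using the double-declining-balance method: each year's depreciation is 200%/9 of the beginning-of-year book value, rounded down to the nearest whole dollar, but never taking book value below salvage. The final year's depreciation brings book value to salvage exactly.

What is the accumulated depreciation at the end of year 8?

$179,067

Depreciable base = $206,758 − $17,200 = $189,558.
Year 1: ⌊$206,758 × 200%/9⌋ = $45,946. Book value $160,812.
Year 2: ⌊$160,812 × 200%/9⌋ = $35,736. Book value $125,076.
Year 3: ⌊$125,076 × 200%/9⌋ = $27,794. Book value $97,282.
Year 4: ⌊$97,282 × 200%/9⌋ = $21,618. Book value $75,664.
Year 5: ⌊$75,664 × 200%/9⌋ = $16,814. Book value $58,850.
Year 6: ⌊$58,850 × 200%/9⌋ = $13,077. Book value $45,773.
Year 7: ⌊$45,773 × 200%/9⌋ = $10,171. Book value $35,602.
Year 8: ⌊$35,602 × 200%/9⌋ = $7,911. Book value $27,691.
Accumulated through year 8 = $206,758 − $27,691 = $179,067.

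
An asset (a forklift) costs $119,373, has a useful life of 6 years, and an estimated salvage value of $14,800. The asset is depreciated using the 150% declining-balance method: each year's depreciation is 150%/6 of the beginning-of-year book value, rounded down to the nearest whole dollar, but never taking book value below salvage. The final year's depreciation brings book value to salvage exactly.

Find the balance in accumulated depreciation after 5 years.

Depreciable base = $119,373 − $14,800 = $104,573.
Year 1: ⌊$119,373 × 150%/6⌋ = $29,843. Book value $89,530.
Year 2: ⌊$89,530 × 150%/6⌋ = $22,382. Book value $67,148.
Year 3: ⌊$67,148 × 150%/6⌋ = $16,787. Book value $50,361.
Year 4: ⌊$50,361 × 150%/6⌋ = $12,590. Book value $37,771.
Year 5: ⌊$37,771 × 150%/6⌋ = $9,442. Book value $28,329.
Accumulated through year 5 = $119,373 − $28,329 = $91,044.

$91,044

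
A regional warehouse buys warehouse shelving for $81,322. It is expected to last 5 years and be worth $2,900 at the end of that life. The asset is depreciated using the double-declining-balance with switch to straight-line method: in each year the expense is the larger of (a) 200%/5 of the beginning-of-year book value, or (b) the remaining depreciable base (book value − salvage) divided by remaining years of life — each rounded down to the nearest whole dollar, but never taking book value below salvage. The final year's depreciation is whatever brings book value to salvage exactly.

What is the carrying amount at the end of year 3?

Depreciable base = $81,322 − $2,900 = $78,422.
Year 1: DB = ⌊$81,322 × 200%/5⌋ = $32,528; SL = ⌊$78,422/5⌋ = $15,684 → take DB $32,528. Book value $48,794.
Year 2: DB = ⌊$48,794 × 200%/5⌋ = $19,517; SL = ⌊$45,894/4⌋ = $11,473 → take DB $19,517. Book value $29,277.
Year 3: DB = ⌊$29,277 × 200%/5⌋ = $11,710; SL = ⌊$26,377/3⌋ = $8,792 → take DB $11,710. Book value $17,567.

$17,567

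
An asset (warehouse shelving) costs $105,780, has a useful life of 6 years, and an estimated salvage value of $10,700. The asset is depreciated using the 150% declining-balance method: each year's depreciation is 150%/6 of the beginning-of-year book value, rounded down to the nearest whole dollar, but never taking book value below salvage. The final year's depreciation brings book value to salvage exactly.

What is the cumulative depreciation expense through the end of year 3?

$61,153

Depreciable base = $105,780 − $10,700 = $95,080.
Year 1: ⌊$105,780 × 150%/6⌋ = $26,445. Book value $79,335.
Year 2: ⌊$79,335 × 150%/6⌋ = $19,833. Book value $59,502.
Year 3: ⌊$59,502 × 150%/6⌋ = $14,875. Book value $44,627.
Accumulated through year 3 = $105,780 − $44,627 = $61,153.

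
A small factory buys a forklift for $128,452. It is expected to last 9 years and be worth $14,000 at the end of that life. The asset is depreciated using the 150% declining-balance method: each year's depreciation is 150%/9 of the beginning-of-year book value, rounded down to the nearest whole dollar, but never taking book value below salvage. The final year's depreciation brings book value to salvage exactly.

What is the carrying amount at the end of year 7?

Depreciable base = $128,452 − $14,000 = $114,452.
Year 1: ⌊$128,452 × 150%/9⌋ = $21,408. Book value $107,044.
Year 2: ⌊$107,044 × 150%/9⌋ = $17,840. Book value $89,204.
Year 3: ⌊$89,204 × 150%/9⌋ = $14,867. Book value $74,337.
Year 4: ⌊$74,337 × 150%/9⌋ = $12,389. Book value $61,948.
Year 5: ⌊$61,948 × 150%/9⌋ = $10,324. Book value $51,624.
Year 6: ⌊$51,624 × 150%/9⌋ = $8,604. Book value $43,020.
Year 7: ⌊$43,020 × 150%/9⌋ = $7,170. Book value $35,850.

$35,850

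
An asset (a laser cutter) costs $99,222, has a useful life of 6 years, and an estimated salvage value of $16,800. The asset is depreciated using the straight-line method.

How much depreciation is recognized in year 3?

Depreciable base = $99,222 − $16,800 = $82,422.
Annual expense = $82,422 / 6 = $13,737.

$13,737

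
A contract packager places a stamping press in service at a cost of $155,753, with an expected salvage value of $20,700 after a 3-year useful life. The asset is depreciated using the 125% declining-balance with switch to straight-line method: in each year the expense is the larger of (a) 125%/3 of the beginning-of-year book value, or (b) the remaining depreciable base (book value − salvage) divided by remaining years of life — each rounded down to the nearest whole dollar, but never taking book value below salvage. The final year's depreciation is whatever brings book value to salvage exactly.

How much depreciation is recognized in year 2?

Depreciable base = $155,753 − $20,700 = $135,053.
Year 1: DB = ⌊$155,753 × 125%/3⌋ = $64,897; SL = ⌊$135,053/3⌋ = $45,017 → take DB $64,897. Book value $90,856.
Year 2: DB = ⌊$90,856 × 125%/3⌋ = $37,856; SL = ⌊$70,156/2⌋ = $35,078 → take DB $37,856. Book value $53,000.

$37,856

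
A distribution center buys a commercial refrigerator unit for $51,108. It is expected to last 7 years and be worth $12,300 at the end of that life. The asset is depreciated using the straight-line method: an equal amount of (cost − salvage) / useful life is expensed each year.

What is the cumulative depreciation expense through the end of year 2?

Depreciable base = $51,108 − $12,300 = $38,808.
Annual expense = $38,808 / 7 = $5,544.
End of year 1: book value $45,564.
End of year 2: book value $40,020.
Accumulated through year 2 = $51,108 − $40,020 = $11,088.

$11,088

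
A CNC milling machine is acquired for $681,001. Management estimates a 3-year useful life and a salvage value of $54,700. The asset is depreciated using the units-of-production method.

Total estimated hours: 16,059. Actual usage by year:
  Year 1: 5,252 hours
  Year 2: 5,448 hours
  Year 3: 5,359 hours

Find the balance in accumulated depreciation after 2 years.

$417,300

Depreciable base = $681,001 − $54,700 = $626,301.
Rate = $626,301 / 16,059 hours = $39 per hour.
Year 1: 5,252 × $39 = $204,828. Book value $476,173.
Year 2: 5,448 × $39 = $212,472. Book value $263,701.
Accumulated through year 2 = $681,001 − $263,701 = $417,300.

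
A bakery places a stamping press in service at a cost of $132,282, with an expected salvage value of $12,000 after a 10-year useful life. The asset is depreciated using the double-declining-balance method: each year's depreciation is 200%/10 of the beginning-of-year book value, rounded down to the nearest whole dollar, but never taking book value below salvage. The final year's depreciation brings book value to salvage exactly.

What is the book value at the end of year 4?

$54,184

Depreciable base = $132,282 − $12,000 = $120,282.
Year 1: ⌊$132,282 × 200%/10⌋ = $26,456. Book value $105,826.
Year 2: ⌊$105,826 × 200%/10⌋ = $21,165. Book value $84,661.
Year 3: ⌊$84,661 × 200%/10⌋ = $16,932. Book value $67,729.
Year 4: ⌊$67,729 × 200%/10⌋ = $13,545. Book value $54,184.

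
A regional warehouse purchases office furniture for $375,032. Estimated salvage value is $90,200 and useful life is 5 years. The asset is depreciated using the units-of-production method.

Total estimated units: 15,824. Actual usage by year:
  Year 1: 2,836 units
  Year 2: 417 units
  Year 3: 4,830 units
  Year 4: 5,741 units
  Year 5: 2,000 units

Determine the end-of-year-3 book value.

Depreciable base = $375,032 − $90,200 = $284,832.
Rate = $284,832 / 15,824 units = $18 per unit.
Year 1: 2,836 × $18 = $51,048. Book value $323,984.
Year 2: 417 × $18 = $7,506. Book value $316,478.
Year 3: 4,830 × $18 = $86,940. Book value $229,538.

$229,538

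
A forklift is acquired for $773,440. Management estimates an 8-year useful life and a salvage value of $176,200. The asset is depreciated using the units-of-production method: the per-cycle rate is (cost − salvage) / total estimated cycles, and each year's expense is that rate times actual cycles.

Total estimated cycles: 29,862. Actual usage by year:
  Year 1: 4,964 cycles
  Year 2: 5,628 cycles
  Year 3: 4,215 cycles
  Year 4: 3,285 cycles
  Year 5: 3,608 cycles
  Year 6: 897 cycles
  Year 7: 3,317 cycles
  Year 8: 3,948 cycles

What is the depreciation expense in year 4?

Depreciable base = $773,440 − $176,200 = $597,240.
Rate = $597,240 / 29,862 cycles = $20 per cycle.
Year 1: 4,964 × $20 = $99,280. Book value $674,160.
Year 2: 5,628 × $20 = $112,560. Book value $561,600.
Year 3: 4,215 × $20 = $84,300. Book value $477,300.
Year 4: 3,285 × $20 = $65,700. Book value $411,600.

$65,700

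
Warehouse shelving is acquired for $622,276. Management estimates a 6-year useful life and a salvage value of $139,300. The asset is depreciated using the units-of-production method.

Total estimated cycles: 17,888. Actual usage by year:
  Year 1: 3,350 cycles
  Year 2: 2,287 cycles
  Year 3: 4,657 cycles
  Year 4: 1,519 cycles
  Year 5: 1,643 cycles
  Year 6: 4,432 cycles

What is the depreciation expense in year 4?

Depreciable base = $622,276 − $139,300 = $482,976.
Rate = $482,976 / 17,888 cycles = $27 per cycle.
Year 1: 3,350 × $27 = $90,450. Book value $531,826.
Year 2: 2,287 × $27 = $61,749. Book value $470,077.
Year 3: 4,657 × $27 = $125,739. Book value $344,338.
Year 4: 1,519 × $27 = $41,013. Book value $303,325.

$41,013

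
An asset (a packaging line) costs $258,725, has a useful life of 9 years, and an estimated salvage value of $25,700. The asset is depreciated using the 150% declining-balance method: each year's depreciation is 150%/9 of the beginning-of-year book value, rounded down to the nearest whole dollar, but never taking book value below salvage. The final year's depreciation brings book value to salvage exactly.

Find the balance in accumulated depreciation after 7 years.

Depreciable base = $258,725 − $25,700 = $233,025.
Year 1: ⌊$258,725 × 150%/9⌋ = $43,120. Book value $215,605.
Year 2: ⌊$215,605 × 150%/9⌋ = $35,934. Book value $179,671.
Year 3: ⌊$179,671 × 150%/9⌋ = $29,945. Book value $149,726.
Year 4: ⌊$149,726 × 150%/9⌋ = $24,954. Book value $124,772.
Year 5: ⌊$124,772 × 150%/9⌋ = $20,795. Book value $103,977.
Year 6: ⌊$103,977 × 150%/9⌋ = $17,329. Book value $86,648.
Year 7: ⌊$86,648 × 150%/9⌋ = $14,441. Book value $72,207.
Accumulated through year 7 = $258,725 − $72,207 = $186,518.

$186,518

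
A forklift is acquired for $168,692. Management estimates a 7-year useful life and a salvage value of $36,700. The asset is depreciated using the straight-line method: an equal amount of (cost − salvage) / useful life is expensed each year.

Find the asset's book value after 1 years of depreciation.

Depreciable base = $168,692 − $36,700 = $131,992.
Annual expense = $131,992 / 7 = $18,856.
End of year 1: book value $149,836.

$149,836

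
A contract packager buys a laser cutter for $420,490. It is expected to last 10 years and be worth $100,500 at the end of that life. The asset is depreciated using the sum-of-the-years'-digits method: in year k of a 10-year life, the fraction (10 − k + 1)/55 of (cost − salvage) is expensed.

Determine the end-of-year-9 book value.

$106,318

Depreciable base = $420,490 − $100,500 = $319,990.
Sum of the years' digits = 10+9+8+7+6+5+4+3+2+1 = 55.
Year 1: $319,990 × 10/55 = $58,180. Book value $362,310.
Year 2: $319,990 × 9/55 = $52,362. Book value $309,948.
Year 3: $319,990 × 8/55 = $46,544. Book value $263,404.
Year 4: $319,990 × 7/55 = $40,726. Book value $222,678.
Year 5: $319,990 × 6/55 = $34,908. Book value $187,770.
Year 6: $319,990 × 5/55 = $29,090. Book value $158,680.
Year 7: $319,990 × 4/55 = $23,272. Book value $135,408.
Year 8: $319,990 × 3/55 = $17,454. Book value $117,954.
Year 9: $319,990 × 2/55 = $11,636. Book value $106,318.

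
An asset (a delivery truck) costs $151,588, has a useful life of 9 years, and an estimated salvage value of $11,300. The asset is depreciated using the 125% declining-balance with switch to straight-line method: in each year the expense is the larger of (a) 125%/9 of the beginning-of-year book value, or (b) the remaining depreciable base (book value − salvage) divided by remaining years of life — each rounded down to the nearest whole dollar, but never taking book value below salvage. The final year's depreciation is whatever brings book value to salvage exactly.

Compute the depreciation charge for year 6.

Depreciable base = $151,588 − $11,300 = $140,288.
Year 1: DB = ⌊$151,588 × 125%/9⌋ = $21,053; SL = ⌊$140,288/9⌋ = $15,587 → take DB $21,053. Book value $130,535.
Year 2: DB = ⌊$130,535 × 125%/9⌋ = $18,129; SL = ⌊$119,235/8⌋ = $14,904 → take DB $18,129. Book value $112,406.
Year 3: DB = ⌊$112,406 × 125%/9⌋ = $15,611; SL = ⌊$101,106/7⌋ = $14,443 → take DB $15,611. Book value $96,795.
Year 4: DB = ⌊$96,795 × 125%/9⌋ = $13,443; SL = ⌊$85,495/6⌋ = $14,249 → take SL $14,249. Book value $82,546.
Year 5: DB = ⌊$82,546 × 125%/9⌋ = $11,464; SL = ⌊$71,246/5⌋ = $14,249 → take SL $14,249. Book value $68,297.
Year 6: DB = ⌊$68,297 × 125%/9⌋ = $9,485; SL = ⌊$56,997/4⌋ = $14,249 → take SL $14,249. Book value $54,048.

$14,249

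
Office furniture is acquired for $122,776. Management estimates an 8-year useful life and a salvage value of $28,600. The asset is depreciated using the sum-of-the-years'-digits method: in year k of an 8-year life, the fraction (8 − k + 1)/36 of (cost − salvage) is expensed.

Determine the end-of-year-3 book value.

$67,840

Depreciable base = $122,776 − $28,600 = $94,176.
Sum of the years' digits = 8+7+6+5+4+3+2+1 = 36.
Year 1: $94,176 × 8/36 = $20,928. Book value $101,848.
Year 2: $94,176 × 7/36 = $18,312. Book value $83,536.
Year 3: $94,176 × 6/36 = $15,696. Book value $67,840.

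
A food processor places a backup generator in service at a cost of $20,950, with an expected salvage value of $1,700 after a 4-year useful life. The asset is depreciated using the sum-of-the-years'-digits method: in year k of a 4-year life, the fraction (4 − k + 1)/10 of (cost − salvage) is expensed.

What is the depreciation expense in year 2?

$5,775

Depreciable base = $20,950 − $1,700 = $19,250.
Sum of the years' digits = 4+3+2+1 = 10.
Year 1: $19,250 × 4/10 = $7,700. Book value $13,250.
Year 2: $19,250 × 3/10 = $5,775. Book value $7,475.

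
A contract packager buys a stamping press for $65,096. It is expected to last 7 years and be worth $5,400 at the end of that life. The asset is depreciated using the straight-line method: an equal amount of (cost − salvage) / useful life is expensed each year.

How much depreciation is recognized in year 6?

$8,528

Depreciable base = $65,096 − $5,400 = $59,696.
Annual expense = $59,696 / 7 = $8,528.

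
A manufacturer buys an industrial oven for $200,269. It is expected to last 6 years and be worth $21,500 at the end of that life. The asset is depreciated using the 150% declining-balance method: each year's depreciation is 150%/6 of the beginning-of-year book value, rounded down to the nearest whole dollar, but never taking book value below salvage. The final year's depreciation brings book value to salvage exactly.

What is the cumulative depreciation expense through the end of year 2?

Depreciable base = $200,269 − $21,500 = $178,769.
Year 1: ⌊$200,269 × 150%/6⌋ = $50,067. Book value $150,202.
Year 2: ⌊$150,202 × 150%/6⌋ = $37,550. Book value $112,652.
Accumulated through year 2 = $200,269 − $112,652 = $87,617.

$87,617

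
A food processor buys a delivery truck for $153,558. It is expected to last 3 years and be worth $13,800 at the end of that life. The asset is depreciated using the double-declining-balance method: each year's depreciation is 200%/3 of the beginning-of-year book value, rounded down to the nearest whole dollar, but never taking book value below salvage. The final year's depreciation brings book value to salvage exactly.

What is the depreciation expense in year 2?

$34,124

Depreciable base = $153,558 − $13,800 = $139,758.
Year 1: ⌊$153,558 × 200%/3⌋ = $102,372. Book value $51,186.
Year 2: ⌊$51,186 × 200%/3⌋ = $34,124. Book value $17,062.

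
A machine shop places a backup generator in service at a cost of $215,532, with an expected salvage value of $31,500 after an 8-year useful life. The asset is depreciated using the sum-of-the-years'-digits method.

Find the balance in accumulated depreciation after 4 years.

$132,912

Depreciable base = $215,532 − $31,500 = $184,032.
Sum of the years' digits = 8+7+6+5+4+3+2+1 = 36.
Year 1: $184,032 × 8/36 = $40,896. Book value $174,636.
Year 2: $184,032 × 7/36 = $35,784. Book value $138,852.
Year 3: $184,032 × 6/36 = $30,672. Book value $108,180.
Year 4: $184,032 × 5/36 = $25,560. Book value $82,620.
Accumulated through year 4 = $215,532 − $82,620 = $132,912.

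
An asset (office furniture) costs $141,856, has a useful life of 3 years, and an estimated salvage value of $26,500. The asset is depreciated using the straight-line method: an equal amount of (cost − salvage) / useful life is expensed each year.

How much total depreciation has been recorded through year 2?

Depreciable base = $141,856 − $26,500 = $115,356.
Annual expense = $115,356 / 3 = $38,452.
End of year 1: book value $103,404.
End of year 2: book value $64,952.
Accumulated through year 2 = $141,856 − $64,952 = $76,904.

$76,904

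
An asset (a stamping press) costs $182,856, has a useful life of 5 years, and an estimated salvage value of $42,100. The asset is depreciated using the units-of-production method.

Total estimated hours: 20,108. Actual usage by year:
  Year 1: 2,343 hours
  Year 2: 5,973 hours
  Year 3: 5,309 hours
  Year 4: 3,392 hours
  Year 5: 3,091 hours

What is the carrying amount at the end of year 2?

$124,644

Depreciable base = $182,856 − $42,100 = $140,756.
Rate = $140,756 / 20,108 hours = $7 per hour.
Year 1: 2,343 × $7 = $16,401. Book value $166,455.
Year 2: 5,973 × $7 = $41,811. Book value $124,644.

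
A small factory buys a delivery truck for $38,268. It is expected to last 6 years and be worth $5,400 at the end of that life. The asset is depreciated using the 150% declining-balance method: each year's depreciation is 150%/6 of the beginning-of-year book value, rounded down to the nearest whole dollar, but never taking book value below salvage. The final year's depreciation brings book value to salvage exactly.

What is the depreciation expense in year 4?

$4,036

Depreciable base = $38,268 − $5,400 = $32,868.
Year 1: ⌊$38,268 × 150%/6⌋ = $9,567. Book value $28,701.
Year 2: ⌊$28,701 × 150%/6⌋ = $7,175. Book value $21,526.
Year 3: ⌊$21,526 × 150%/6⌋ = $5,381. Book value $16,145.
Year 4: ⌊$16,145 × 150%/6⌋ = $4,036. Book value $12,109.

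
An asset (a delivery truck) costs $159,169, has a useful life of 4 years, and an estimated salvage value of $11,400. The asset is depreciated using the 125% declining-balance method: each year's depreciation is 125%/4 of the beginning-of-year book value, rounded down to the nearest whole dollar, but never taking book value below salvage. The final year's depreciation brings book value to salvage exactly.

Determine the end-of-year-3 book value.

$51,723

Depreciable base = $159,169 − $11,400 = $147,769.
Year 1: ⌊$159,169 × 125%/4⌋ = $49,740. Book value $109,429.
Year 2: ⌊$109,429 × 125%/4⌋ = $34,196. Book value $75,233.
Year 3: ⌊$75,233 × 125%/4⌋ = $23,510. Book value $51,723.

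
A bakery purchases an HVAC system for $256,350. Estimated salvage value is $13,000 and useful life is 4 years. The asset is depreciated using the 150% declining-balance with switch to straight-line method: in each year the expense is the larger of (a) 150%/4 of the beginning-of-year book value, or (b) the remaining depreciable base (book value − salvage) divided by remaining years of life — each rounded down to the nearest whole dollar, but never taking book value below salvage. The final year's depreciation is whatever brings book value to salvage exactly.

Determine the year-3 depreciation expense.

Depreciable base = $256,350 − $13,000 = $243,350.
Year 1: DB = ⌊$256,350 × 150%/4⌋ = $96,131; SL = ⌊$243,350/4⌋ = $60,837 → take DB $96,131. Book value $160,219.
Year 2: DB = ⌊$160,219 × 150%/4⌋ = $60,082; SL = ⌊$147,219/3⌋ = $49,073 → take DB $60,082. Book value $100,137.
Year 3: DB = ⌊$100,137 × 150%/4⌋ = $37,551; SL = ⌊$87,137/2⌋ = $43,568 → take SL $43,568. Book value $56,569.

$43,568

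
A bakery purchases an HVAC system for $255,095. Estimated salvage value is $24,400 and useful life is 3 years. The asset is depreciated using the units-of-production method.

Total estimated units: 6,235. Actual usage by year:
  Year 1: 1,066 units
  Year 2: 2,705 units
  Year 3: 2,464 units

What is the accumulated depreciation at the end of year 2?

$139,527

Depreciable base = $255,095 − $24,400 = $230,695.
Rate = $230,695 / 6,235 units = $37 per unit.
Year 1: 1,066 × $37 = $39,442. Book value $215,653.
Year 2: 2,705 × $37 = $100,085. Book value $115,568.
Accumulated through year 2 = $255,095 − $115,568 = $139,527.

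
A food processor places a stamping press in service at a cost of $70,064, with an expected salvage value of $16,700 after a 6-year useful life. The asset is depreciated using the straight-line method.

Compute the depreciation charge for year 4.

$8,894

Depreciable base = $70,064 − $16,700 = $53,364.
Annual expense = $53,364 / 6 = $8,894.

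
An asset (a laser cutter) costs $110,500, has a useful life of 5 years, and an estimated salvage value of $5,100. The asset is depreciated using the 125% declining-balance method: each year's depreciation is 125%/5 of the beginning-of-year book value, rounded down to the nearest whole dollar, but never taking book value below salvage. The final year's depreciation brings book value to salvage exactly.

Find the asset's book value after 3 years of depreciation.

Depreciable base = $110,500 − $5,100 = $105,400.
Year 1: ⌊$110,500 × 125%/5⌋ = $27,625. Book value $82,875.
Year 2: ⌊$82,875 × 125%/5⌋ = $20,718. Book value $62,157.
Year 3: ⌊$62,157 × 125%/5⌋ = $15,539. Book value $46,618.

$46,618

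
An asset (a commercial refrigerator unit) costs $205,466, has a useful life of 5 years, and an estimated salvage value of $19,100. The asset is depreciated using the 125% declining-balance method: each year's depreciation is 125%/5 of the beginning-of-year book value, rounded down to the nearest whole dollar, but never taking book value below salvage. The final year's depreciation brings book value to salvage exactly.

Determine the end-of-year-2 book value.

Depreciable base = $205,466 − $19,100 = $186,366.
Year 1: ⌊$205,466 × 125%/5⌋ = $51,366. Book value $154,100.
Year 2: ⌊$154,100 × 125%/5⌋ = $38,525. Book value $115,575.

$115,575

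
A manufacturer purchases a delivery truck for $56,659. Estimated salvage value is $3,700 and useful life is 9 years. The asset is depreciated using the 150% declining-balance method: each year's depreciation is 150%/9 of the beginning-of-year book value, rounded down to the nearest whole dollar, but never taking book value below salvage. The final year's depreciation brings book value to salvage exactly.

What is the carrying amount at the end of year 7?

$15,814

Depreciable base = $56,659 − $3,700 = $52,959.
Year 1: ⌊$56,659 × 150%/9⌋ = $9,443. Book value $47,216.
Year 2: ⌊$47,216 × 150%/9⌋ = $7,869. Book value $39,347.
Year 3: ⌊$39,347 × 150%/9⌋ = $6,557. Book value $32,790.
Year 4: ⌊$32,790 × 150%/9⌋ = $5,465. Book value $27,325.
Year 5: ⌊$27,325 × 150%/9⌋ = $4,554. Book value $22,771.
Year 6: ⌊$22,771 × 150%/9⌋ = $3,795. Book value $18,976.
Year 7: ⌊$18,976 × 150%/9⌋ = $3,162. Book value $15,814.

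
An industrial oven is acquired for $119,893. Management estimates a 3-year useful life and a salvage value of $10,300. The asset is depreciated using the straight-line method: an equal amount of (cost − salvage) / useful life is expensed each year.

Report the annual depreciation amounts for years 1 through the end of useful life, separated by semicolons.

Depreciable base = $119,893 − $10,300 = $109,593.
Annual expense = $109,593 / 3 = $36,531.
End of year 1: book value $83,362.
End of year 2: book value $46,831.
End of year 3: book value $10,300.

$36,531; $36,531; $36,531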